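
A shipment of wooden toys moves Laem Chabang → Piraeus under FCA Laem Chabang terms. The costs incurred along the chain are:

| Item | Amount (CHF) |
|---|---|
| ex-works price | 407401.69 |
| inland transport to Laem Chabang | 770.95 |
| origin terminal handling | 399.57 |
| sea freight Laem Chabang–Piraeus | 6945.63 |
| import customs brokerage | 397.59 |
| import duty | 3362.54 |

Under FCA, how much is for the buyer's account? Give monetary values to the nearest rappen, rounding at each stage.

Buyer's account: CHF 11105.33

FCA: the seller delivers export-cleared goods to the carrier; the buyer bears costs from that point.
Seller's account: goods 407401.69 + inland to port 770.95 = 408172.64
Buyer's account: origin terminal 399.57 + freight 6945.63 + brokerage 397.59 + duty 3362.54 = 11105.33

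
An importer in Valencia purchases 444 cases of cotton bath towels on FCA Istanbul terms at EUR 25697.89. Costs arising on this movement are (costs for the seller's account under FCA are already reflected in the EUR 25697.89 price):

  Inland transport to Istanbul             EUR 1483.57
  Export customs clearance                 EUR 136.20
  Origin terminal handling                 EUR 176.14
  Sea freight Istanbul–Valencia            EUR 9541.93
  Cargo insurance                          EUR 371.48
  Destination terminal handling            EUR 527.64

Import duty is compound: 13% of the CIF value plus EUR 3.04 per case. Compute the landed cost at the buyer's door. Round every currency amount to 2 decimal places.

FCA: the seller delivers export-cleared goods to the carrier; the buyer bears costs from that point.
Already in the invoice (seller's account under FCA): inland to port, export clearance — exclude.
CIF value = FCA price + origin terminal + freight + insurance = 25697.89 + 176.14 + 9541.93 + 371.48 = 35787.44
Ad valorem component: 35787.44 × 13% = 4652.37
Specific component: 444 × 3.04 = 1349.76
Import duty = 4652.37 + 1349.76 = 6002.13
Buyer bears: origin terminal 176.14 + freight 9541.93 + insurance 371.48 + destination terminal 527.64 + duty 6002.13 = 16619.32
Landed cost = invoice 25697.89 + 16619.32 = 42317.21

Total landed cost: EUR 42317.21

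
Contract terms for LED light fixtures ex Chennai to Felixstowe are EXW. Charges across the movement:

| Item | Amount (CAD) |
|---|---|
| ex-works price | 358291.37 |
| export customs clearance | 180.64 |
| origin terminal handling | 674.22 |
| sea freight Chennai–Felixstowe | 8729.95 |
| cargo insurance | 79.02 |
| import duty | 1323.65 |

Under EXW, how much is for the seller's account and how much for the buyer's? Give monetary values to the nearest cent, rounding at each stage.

Seller: CAD 358291.37; buyer: CAD 10987.48

EXW: the seller makes goods available at their premises; the buyer bears all onward costs.
Seller's account: goods 358291.37 = 358291.37
Buyer's account: export clearance 180.64 + origin terminal 674.22 + freight 8729.95 + insurance 79.02 + duty 1323.65 = 10987.48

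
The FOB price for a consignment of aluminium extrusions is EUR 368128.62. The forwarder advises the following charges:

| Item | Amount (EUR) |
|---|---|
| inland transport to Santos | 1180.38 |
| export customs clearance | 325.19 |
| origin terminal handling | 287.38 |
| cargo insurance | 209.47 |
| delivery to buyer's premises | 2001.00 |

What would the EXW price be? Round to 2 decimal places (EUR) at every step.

Not relevant to the conversion: insurance, delivery — on the buyer under both terms; not part of either seller's price.
From FOB to EXW, the seller no longer bears: inland to port, export clearance, origin terminal.
EXW price = 368128.62 − 1180.38 − 325.19 − 287.38 = 366335.67

EXW price: EUR 366335.67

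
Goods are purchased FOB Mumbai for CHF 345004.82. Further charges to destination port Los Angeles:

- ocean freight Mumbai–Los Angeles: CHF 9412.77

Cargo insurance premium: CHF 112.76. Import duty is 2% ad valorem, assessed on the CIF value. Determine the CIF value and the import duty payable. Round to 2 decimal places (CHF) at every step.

CIF = FOB price + freight + insurance
CIF = 345004.82 + 9412.77 + 112.76 = 354530.35
Import duty = 354530.35 × 2% = 7090.61

CIF value: CHF 354530.35; import duty: CHF 7090.61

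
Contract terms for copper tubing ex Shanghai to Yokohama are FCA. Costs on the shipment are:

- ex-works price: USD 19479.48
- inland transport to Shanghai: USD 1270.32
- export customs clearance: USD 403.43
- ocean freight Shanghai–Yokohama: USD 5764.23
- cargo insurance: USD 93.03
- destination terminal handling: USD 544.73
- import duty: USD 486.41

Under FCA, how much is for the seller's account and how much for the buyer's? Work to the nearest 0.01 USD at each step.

Seller: USD 21153.23; buyer: USD 6888.40

FCA: the seller delivers export-cleared goods to the carrier; the buyer bears costs from that point.
Seller's account: goods 19479.48 + inland to port 1270.32 + export clearance 403.43 = 21153.23
Buyer's account: freight 5764.23 + insurance 93.03 + destination terminal 544.73 + duty 486.41 = 6888.40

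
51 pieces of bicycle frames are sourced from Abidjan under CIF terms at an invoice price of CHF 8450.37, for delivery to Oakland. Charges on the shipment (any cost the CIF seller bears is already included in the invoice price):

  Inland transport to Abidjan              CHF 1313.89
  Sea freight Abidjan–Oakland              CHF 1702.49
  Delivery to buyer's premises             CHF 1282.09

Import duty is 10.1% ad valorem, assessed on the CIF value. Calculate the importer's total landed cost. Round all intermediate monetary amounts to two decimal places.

Total landed cost: CHF 10585.95

CIF: the seller pays costs through ocean freight and marine insurance to the destination port.
Already in the invoice (seller's account under CIF): inland to port, freight — exclude.
The CIF price already equals the CIF value: 8450.37
Import duty = 8450.37 × 10.1% = 853.49
Buyer bears: delivery 1282.09 + duty 853.49 = 2135.58
Landed cost = invoice 8450.37 + 2135.58 = 10585.95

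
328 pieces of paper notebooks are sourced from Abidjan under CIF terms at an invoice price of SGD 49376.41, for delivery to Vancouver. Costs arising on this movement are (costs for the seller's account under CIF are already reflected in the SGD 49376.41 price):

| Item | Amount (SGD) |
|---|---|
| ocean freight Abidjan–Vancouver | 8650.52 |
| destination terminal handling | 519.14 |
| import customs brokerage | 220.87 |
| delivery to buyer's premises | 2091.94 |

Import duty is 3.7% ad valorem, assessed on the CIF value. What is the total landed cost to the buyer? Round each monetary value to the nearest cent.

Total landed cost: SGD 54035.29

CIF: the seller pays costs through ocean freight and marine insurance to the destination port.
Already in the invoice (seller's account under CIF): freight — exclude.
The CIF price already equals the CIF value: 49376.41
Import duty = 49376.41 × 3.7% = 1826.93
Buyer bears: destination terminal 519.14 + brokerage 220.87 + delivery 2091.94 + duty 1826.93 = 4658.88
Landed cost = invoice 49376.41 + 4658.88 = 54035.29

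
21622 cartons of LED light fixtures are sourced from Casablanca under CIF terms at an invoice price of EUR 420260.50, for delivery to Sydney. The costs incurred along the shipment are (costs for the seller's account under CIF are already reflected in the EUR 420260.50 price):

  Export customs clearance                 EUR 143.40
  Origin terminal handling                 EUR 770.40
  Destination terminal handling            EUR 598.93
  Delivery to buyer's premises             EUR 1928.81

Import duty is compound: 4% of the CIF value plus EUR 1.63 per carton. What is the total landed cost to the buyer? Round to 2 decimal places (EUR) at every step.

Total landed cost: EUR 474842.52

CIF: the seller pays costs through ocean freight and marine insurance to the destination port.
Already in the invoice (seller's account under CIF): export clearance, origin terminal — exclude.
The CIF price already equals the CIF value: 420260.50
Ad valorem component: 420260.50 × 4% = 16810.42
Specific component: 21622 × 1.63 = 35243.86
Import duty = 16810.42 + 35243.86 = 52054.28
Buyer bears: destination terminal 598.93 + delivery 1928.81 + duty 52054.28 = 54582.02
Landed cost = invoice 420260.50 + 54582.02 = 474842.52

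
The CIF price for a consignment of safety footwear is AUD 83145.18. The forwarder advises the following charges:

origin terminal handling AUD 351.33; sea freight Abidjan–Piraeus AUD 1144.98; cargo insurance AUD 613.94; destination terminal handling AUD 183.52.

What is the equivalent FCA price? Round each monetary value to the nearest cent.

Not relevant to the conversion: destination terminal — on the buyer under both terms; not part of either seller's price.
From CIF to FCA, the seller no longer bears: origin terminal, freight, insurance.
FCA price = 83145.18 − 351.33 − 1144.98 − 613.94 = 81034.93

FCA price: AUD 81034.93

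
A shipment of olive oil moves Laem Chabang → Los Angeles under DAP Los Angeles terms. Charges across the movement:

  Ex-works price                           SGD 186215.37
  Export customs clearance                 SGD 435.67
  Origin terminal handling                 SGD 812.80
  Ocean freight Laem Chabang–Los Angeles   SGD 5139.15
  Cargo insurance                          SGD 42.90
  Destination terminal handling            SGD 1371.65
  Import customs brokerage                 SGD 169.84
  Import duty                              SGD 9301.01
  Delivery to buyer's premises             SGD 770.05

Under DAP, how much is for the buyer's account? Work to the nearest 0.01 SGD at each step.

Buyer's account: SGD 9470.85

DAP: the seller bears all costs to the named destination except import duty and clearance.
Seller's account: goods 186215.37 + export clearance 435.67 + origin terminal 812.80 + freight 5139.15 + insurance 42.90 + destination terminal 1371.65 + delivery 770.05 = 194787.59
Buyer's account: brokerage 169.84 + duty 9301.01 = 9470.85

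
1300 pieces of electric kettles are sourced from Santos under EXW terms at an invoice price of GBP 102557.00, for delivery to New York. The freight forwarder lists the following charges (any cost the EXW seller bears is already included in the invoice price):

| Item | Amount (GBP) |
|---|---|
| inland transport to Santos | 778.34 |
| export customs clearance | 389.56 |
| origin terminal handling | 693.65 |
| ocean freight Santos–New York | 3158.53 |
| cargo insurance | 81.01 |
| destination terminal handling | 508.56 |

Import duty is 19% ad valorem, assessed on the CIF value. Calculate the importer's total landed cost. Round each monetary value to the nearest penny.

Total landed cost: GBP 128621.69

EXW: the seller makes goods available at their premises; the buyer bears all onward costs.
CIF value = EXW price + inland to port + export clearance + origin terminal + freight + insurance = 102557.00 + 778.34 + 389.56 + 693.65 + 3158.53 + 81.01 = 107658.09
Import duty = 107658.09 × 19% = 20455.04
Buyer bears: inland to port 778.34 + export clearance 389.56 + origin terminal 693.65 + freight 3158.53 + insurance 81.01 + destination terminal 508.56 + duty 20455.04 = 26064.69
Landed cost = invoice 102557.00 + 26064.69 = 128621.69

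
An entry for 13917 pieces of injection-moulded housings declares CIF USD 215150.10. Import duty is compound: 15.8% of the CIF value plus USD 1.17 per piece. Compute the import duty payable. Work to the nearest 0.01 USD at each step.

Import duty: USD 50276.61

Ad valorem component: 215150.10 × 15.8% = 33993.72
Specific component: 13917 × 1.17 = 16282.89
Import duty = 33993.72 + 16282.89 = 50276.61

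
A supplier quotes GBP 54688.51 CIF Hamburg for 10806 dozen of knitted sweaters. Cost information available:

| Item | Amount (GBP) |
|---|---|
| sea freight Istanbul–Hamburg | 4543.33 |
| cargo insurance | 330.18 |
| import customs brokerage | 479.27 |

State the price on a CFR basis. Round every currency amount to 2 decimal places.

Not relevant to the conversion: freight — on the seller under both CIF and CFR; already in the CIF price and stays in the CFR price. brokerage — on the buyer under both terms; not part of either seller's price.
From CIF to CFR, the seller no longer bears: insurance.
CFR price = 54688.51 − 330.18 = 54358.33

CFR price: GBP 54358.33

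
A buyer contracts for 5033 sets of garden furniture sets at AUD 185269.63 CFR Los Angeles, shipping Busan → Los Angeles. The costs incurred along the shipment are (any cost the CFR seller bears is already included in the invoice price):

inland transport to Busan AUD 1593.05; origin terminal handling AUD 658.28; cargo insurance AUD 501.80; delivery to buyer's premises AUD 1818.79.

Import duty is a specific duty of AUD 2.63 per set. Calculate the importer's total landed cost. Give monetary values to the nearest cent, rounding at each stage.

Total landed cost: AUD 200827.01

CFR: the seller pays costs through ocean freight to the destination port, but not insurance.
Already in the invoice (seller's account under CFR): inland to port, origin terminal — exclude.
CIF value = CFR price + insurance = 185269.63 + 501.80 = 185771.43
Import duty = 5033 × 2.63 = 13236.79
Buyer bears: insurance 501.80 + delivery 1818.79 + duty 13236.79 = 15557.38
Landed cost = invoice 185269.63 + 15557.38 = 200827.01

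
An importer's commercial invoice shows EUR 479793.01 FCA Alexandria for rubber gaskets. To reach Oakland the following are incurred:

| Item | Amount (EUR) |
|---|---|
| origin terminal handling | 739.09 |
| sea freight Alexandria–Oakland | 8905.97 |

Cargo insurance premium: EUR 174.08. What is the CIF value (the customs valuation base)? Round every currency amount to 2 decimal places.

CIF value: EUR 489612.15

CIF = FCA price + pre-shipment costs + freight + insurance
CIF = 479793.01 + 739.09 + 8905.97 + 174.08 = 489612.15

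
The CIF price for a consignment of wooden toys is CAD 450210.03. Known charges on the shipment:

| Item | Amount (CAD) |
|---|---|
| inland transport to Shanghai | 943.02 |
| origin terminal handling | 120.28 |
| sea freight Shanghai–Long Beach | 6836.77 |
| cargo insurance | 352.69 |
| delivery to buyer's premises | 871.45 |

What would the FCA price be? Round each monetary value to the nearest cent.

Not relevant to the conversion: inland to port — on the seller under both CIF and FCA; already in the CIF price and stays in the FCA price. delivery — on the buyer under both terms; not part of either seller's price.
From CIF to FCA, the seller no longer bears: origin terminal, freight, insurance.
FCA price = 450210.03 − 120.28 − 6836.77 − 352.69 = 442900.29

FCA price: CAD 442900.29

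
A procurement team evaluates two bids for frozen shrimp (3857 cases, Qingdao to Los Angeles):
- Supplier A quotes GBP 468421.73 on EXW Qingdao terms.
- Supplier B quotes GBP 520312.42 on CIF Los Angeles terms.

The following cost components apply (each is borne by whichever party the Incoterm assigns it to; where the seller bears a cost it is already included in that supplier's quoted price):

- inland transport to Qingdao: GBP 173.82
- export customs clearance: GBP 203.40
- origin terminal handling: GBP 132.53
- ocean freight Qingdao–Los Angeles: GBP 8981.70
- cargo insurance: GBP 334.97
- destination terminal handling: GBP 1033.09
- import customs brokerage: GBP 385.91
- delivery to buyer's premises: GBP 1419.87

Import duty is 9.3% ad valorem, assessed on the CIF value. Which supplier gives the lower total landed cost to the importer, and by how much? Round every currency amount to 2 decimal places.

Supplier A (EXW):
CIF value = EXW price + inland to port + export clearance + origin terminal + freight + insurance = 468421.73 + 173.82 + 203.40 + 132.53 + 8981.70 + 334.97 = 478248.15
Import duty = 478248.15 × 9.3% = 44477.08
Buyer bears (A): 173.82 + 203.40 + 132.53 + 8981.70 + 334.97 + 1033.09 + 385.91 + 1419.87 = 12665.29
Landed cost (A) = invoice 468421.73 + 12665.29 + duty 44477.08 = 525564.10
Supplier B (CIF):
The CIF price already equals the CIF value: 520312.42
Import duty = 520312.42 × 9.3% = 48389.06
Buyer bears (B): 1033.09 + 385.91 + 1419.87 = 2838.87
Landed cost (B) = invoice 520312.42 + 2838.87 + duty 48389.06 = 571540.35
Difference = |525564.10 − 571540.35| = 45976.25

Supplier A is cheaper by GBP 45976.25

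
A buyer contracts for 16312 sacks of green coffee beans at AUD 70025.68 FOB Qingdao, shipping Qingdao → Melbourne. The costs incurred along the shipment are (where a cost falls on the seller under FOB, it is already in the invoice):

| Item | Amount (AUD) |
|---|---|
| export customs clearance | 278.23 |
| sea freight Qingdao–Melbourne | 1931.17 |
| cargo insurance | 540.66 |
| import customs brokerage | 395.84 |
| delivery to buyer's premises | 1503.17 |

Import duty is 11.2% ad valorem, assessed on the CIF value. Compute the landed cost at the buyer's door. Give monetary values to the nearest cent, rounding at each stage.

FOB: the seller bears costs until goods are on board at the origin port; the buyer bears freight, insurance and all costs thereafter.
Already in the invoice (seller's account under FOB): export clearance — exclude.
CIF value = FOB price + freight + insurance = 70025.68 + 1931.17 + 540.66 = 72497.51
Import duty = 72497.51 × 11.2% = 8119.72
Buyer bears: freight 1931.17 + insurance 540.66 + brokerage 395.84 + delivery 1503.17 + duty 8119.72 = 12490.56
Landed cost = invoice 70025.68 + 12490.56 = 82516.24

Total landed cost: AUD 82516.24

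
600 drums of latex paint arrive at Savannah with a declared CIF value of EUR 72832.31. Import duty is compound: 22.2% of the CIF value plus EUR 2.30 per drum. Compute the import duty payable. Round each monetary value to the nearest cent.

Ad valorem component: 72832.31 × 22.2% = 16168.77
Specific component: 600 × 2.30 = 1380.00
Import duty = 16168.77 + 1380.00 = 17548.77

Import duty: EUR 17548.77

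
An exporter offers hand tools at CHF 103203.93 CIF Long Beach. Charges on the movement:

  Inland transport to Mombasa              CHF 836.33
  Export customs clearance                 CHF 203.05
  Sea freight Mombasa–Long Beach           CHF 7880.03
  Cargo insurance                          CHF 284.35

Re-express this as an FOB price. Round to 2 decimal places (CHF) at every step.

FOB price: CHF 95039.55

Not relevant to the conversion: inland to port, export clearance — on the seller under both CIF and FOB; already in the CIF price and stays in the FOB price.
From CIF to FOB, the seller no longer bears: freight, insurance.
FOB price = 103203.93 − 7880.03 − 284.35 = 95039.55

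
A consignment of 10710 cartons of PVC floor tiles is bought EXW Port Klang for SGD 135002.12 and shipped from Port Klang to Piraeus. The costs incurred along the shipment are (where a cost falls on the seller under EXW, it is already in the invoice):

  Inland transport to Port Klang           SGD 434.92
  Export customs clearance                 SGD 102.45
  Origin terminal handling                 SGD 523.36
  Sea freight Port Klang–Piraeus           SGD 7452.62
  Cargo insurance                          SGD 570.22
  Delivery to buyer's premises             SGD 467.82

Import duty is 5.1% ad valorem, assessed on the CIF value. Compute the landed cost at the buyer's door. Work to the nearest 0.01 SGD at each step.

EXW: the seller makes goods available at their premises; the buyer bears all onward costs.
CIF value = EXW price + inland to port + export clearance + origin terminal + freight + insurance = 135002.12 + 434.92 + 102.45 + 523.36 + 7452.62 + 570.22 = 144085.69
Import duty = 144085.69 × 5.1% = 7348.37
Buyer bears: inland to port 434.92 + export clearance 102.45 + origin terminal 523.36 + freight 7452.62 + insurance 570.22 + delivery 467.82 + duty 7348.37 = 16899.76
Landed cost = invoice 135002.12 + 16899.76 = 151901.88

Total landed cost: SGD 151901.88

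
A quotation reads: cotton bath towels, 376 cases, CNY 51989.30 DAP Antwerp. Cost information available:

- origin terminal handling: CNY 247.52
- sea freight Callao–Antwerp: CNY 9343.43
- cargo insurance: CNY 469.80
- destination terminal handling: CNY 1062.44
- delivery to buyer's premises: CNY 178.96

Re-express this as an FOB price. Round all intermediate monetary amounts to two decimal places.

Not relevant to the conversion: origin terminal — on the seller under both DAP and FOB; already in the DAP price and stays in the FOB price.
From DAP to FOB, the seller no longer bears: freight, insurance, destination terminal, delivery.
FOB price = 51989.30 − 9343.43 − 469.80 − 1062.44 − 178.96 = 40934.67

FOB price: CNY 40934.67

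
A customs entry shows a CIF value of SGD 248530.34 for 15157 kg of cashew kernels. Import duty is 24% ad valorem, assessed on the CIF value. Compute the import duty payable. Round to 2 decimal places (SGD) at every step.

Import duty: SGD 59647.28

Import duty = 248530.34 × 24% = 59647.28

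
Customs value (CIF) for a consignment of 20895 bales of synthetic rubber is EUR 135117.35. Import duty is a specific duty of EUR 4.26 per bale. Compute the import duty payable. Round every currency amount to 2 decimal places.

Import duty: EUR 89012.70

Import duty = 20895 × 4.26 = 89012.70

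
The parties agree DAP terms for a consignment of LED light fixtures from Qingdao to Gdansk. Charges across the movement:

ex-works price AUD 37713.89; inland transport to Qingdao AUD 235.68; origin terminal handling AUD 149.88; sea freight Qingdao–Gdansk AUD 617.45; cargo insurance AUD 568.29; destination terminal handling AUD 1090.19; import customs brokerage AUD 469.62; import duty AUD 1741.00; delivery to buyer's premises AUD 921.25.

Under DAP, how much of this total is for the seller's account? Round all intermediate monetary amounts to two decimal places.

Seller's account: AUD 41296.63

DAP: the seller bears all costs to the named destination except import duty and clearance.
Seller's account: goods 37713.89 + inland to port 235.68 + origin terminal 149.88 + freight 617.45 + insurance 568.29 + destination terminal 1090.19 + delivery 921.25 = 41296.63
Buyer's account: brokerage 469.62 + duty 1741.00 = 2210.62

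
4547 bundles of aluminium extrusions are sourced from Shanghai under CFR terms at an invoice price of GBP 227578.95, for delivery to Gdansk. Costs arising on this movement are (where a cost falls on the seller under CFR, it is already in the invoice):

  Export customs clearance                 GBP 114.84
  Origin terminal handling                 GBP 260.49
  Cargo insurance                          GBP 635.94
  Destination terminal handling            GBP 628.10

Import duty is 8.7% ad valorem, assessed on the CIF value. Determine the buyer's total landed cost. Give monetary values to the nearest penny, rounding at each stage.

Total landed cost: GBP 248697.69

CFR: the seller pays costs through ocean freight to the destination port, but not insurance.
Already in the invoice (seller's account under CFR): export clearance, origin terminal — exclude.
CIF value = CFR price + insurance = 227578.95 + 635.94 = 228214.89
Import duty = 228214.89 × 8.7% = 19854.70
Buyer bears: insurance 635.94 + destination terminal 628.10 + duty 19854.70 = 21118.74
Landed cost = invoice 227578.95 + 21118.74 = 248697.69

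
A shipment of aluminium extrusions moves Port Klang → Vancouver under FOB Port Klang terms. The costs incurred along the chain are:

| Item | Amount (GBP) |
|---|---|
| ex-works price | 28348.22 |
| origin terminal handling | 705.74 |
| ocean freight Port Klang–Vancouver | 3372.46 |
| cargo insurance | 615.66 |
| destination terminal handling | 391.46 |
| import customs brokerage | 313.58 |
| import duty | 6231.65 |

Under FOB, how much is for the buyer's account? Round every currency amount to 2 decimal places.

Buyer's account: GBP 10924.81

FOB: the seller bears costs until goods are on board at the origin port; the buyer bears freight, insurance and all costs thereafter.
Seller's account: goods 28348.22 + origin terminal 705.74 = 29053.96
Buyer's account: freight 3372.46 + insurance 615.66 + destination terminal 391.46 + brokerage 313.58 + duty 6231.65 = 10924.81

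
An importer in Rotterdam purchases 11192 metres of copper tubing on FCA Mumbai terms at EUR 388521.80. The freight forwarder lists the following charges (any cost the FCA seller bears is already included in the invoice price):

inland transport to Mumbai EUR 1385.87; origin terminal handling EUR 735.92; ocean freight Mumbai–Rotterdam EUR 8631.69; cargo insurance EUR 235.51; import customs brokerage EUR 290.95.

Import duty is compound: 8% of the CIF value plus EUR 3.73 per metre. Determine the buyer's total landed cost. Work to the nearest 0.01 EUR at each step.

FCA: the seller delivers export-cleared goods to the carrier; the buyer bears costs from that point.
Already in the invoice (seller's account under FCA): inland to port — exclude.
CIF value = FCA price + origin terminal + freight + insurance = 388521.80 + 735.92 + 8631.69 + 235.51 = 398124.92
Ad valorem component: 398124.92 × 8% = 31849.99
Specific component: 11192 × 3.73 = 41746.16
Import duty = 31849.99 + 41746.16 = 73596.15
Buyer bears: origin terminal 735.92 + freight 8631.69 + insurance 235.51 + brokerage 290.95 + duty 73596.15 = 83490.22
Landed cost = invoice 388521.80 + 83490.22 = 472012.02

Total landed cost: EUR 472012.02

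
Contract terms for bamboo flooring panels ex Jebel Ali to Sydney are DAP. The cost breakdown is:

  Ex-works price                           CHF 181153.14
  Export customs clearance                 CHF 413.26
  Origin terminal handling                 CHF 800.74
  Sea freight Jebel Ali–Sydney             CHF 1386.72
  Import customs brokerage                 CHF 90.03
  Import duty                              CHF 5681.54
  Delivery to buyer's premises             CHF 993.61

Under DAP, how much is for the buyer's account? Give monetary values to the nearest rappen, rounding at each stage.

DAP: the seller bears all costs to the named destination except import duty and clearance.
Seller's account: goods 181153.14 + export clearance 413.26 + origin terminal 800.74 + freight 1386.72 + delivery 993.61 = 184747.47
Buyer's account: brokerage 90.03 + duty 5681.54 = 5771.57

Buyer's account: CHF 5771.57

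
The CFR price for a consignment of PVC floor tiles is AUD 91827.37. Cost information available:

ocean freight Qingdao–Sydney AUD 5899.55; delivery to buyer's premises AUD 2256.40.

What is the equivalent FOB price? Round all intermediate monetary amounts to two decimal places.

Not relevant to the conversion: delivery — on the buyer under both terms; not part of either seller's price.
From CFR to FOB, the seller no longer bears: freight.
FOB price = 91827.37 − 5899.55 = 85927.82

FOB price: AUD 85927.82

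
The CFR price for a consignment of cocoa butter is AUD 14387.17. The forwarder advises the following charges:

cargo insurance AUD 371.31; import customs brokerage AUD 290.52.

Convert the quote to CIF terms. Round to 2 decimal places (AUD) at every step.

CIF price: AUD 14758.48

Not relevant to the conversion: brokerage — on the buyer under both terms; not part of either seller's price.
From CFR to CIF, the seller additionally bears: insurance.
CIF price = 14387.17 + 371.31 = 14758.48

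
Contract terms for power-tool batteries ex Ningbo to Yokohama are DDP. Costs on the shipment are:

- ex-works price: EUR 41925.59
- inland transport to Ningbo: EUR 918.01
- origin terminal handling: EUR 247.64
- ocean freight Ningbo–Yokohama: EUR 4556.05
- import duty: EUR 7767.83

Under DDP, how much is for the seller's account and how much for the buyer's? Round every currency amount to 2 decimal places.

DDP: the seller bears all costs including import duty.
Seller's account: goods 41925.59 + inland to port 918.01 + origin terminal 247.64 + freight 4556.05 + duty 7767.83 = 55415.12
Buyer's account: 0.00

Seller: EUR 55415.12; buyer: EUR 0.00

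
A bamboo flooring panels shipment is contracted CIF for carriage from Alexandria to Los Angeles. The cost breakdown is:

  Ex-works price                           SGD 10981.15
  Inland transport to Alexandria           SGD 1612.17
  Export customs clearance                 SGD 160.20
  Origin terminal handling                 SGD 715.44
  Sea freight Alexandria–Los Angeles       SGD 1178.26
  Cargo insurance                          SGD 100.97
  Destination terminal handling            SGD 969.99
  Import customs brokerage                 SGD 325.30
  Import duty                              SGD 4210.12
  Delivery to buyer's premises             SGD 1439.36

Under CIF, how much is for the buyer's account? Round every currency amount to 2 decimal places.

CIF: the seller pays costs through ocean freight and marine insurance to the destination port.
Seller's account: goods 10981.15 + inland to port 1612.17 + export clearance 160.20 + origin terminal 715.44 + freight 1178.26 + insurance 100.97 = 14748.19
Buyer's account: destination terminal 969.99 + brokerage 325.30 + duty 4210.12 + delivery 1439.36 = 6944.77

Buyer's account: SGD 6944.77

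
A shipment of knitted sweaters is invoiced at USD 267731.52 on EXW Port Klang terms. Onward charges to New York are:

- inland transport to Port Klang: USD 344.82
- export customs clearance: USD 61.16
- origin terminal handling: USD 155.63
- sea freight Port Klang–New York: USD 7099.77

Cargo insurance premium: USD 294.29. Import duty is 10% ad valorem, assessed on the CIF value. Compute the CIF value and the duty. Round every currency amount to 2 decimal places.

CIF = EXW price + pre-shipment costs + freight + insurance
CIF = 267731.52 + 344.82 + 61.16 + 155.63 + 7099.77 + 294.29 = 275687.19
Import duty = 275687.19 × 10% = 27568.72

CIF value: USD 275687.19; import duty: USD 27568.72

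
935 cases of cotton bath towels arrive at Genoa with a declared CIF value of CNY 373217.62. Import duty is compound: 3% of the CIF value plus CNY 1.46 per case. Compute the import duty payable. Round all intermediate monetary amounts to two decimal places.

Import duty: CNY 12561.63

Ad valorem component: 373217.62 × 3% = 11196.53
Specific component: 935 × 1.46 = 1365.10
Import duty = 11196.53 + 1365.10 = 12561.63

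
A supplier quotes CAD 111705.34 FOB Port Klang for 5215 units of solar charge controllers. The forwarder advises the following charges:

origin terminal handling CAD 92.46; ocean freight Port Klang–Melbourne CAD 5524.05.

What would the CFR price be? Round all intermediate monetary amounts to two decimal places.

Not relevant to the conversion: origin terminal — on the seller under both FOB and CFR; already in the FOB price and stays in the CFR price.
From FOB to CFR, the seller additionally bears: freight.
CFR price = 111705.34 + 5524.05 = 117229.39

CFR price: CAD 117229.39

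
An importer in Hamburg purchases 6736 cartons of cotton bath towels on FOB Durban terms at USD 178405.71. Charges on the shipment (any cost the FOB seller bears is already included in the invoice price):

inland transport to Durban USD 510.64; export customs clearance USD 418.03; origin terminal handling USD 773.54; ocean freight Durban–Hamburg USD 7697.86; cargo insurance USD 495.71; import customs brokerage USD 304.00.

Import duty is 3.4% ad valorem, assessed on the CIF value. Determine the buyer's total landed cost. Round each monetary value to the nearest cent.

FOB: the seller bears costs until goods are on board at the origin port; the buyer bears freight, insurance and all costs thereafter.
Already in the invoice (seller's account under FOB): inland to port, export clearance, origin terminal — exclude.
CIF value = FOB price + freight + insurance = 178405.71 + 7697.86 + 495.71 = 186599.28
Import duty = 186599.28 × 3.4% = 6344.38
Buyer bears: freight 7697.86 + insurance 495.71 + brokerage 304.00 + duty 6344.38 = 14841.95
Landed cost = invoice 178405.71 + 14841.95 = 193247.66

Total landed cost: USD 193247.66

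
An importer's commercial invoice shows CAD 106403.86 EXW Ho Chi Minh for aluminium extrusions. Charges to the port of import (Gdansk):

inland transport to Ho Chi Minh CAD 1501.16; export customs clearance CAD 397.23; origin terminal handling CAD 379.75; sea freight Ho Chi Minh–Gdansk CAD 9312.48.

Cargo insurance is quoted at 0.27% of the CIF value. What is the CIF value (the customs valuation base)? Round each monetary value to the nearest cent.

CIF value: CAD 118313.93

Let C be the CIF value. C = EXW price + pre-shipment costs + freight + 0.27% × C
C − 0.27% × C = 106403.86 + 1501.16 + 397.23 + 379.75 + 9312.48
0.9973 × C = 117994.48
C = 117994.48 / 0.9973 = 118313.93
Insurance premium = 0.27% × 118313.93 = 319.45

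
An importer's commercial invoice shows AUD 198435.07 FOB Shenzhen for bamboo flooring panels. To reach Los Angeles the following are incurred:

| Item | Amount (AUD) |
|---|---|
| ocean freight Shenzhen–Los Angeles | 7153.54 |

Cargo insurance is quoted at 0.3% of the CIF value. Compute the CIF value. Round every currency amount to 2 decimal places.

Let C be the CIF value. C = FOB price + freight + 0.3% × C
C − 0.3% × C = 198435.07 + 7153.54
0.997 × C = 205588.61
C = 205588.61 / 0.997 = 206207.23
Insurance premium = 0.3% × 206207.23 = 618.62

CIF value: AUD 206207.23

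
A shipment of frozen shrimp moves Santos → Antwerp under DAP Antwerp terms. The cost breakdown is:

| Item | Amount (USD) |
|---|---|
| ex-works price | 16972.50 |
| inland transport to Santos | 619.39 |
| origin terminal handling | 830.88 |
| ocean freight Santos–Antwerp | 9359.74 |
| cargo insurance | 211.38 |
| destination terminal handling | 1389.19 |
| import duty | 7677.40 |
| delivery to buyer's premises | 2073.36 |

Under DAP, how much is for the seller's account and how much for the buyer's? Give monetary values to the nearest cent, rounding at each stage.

DAP: the seller bears all costs to the named destination except import duty and clearance.
Seller's account: goods 16972.50 + inland to port 619.39 + origin terminal 830.88 + freight 9359.74 + insurance 211.38 + destination terminal 1389.19 + delivery 2073.36 = 31456.44
Buyer's account: duty 7677.40 = 7677.40

Seller: USD 31456.44; buyer: USD 7677.40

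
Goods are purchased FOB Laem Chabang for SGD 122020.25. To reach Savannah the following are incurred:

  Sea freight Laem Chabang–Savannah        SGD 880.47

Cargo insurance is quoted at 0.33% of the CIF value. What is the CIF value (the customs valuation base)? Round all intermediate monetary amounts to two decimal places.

CIF value: SGD 123307.64

Let C be the CIF value. C = FOB price + freight + 0.33% × C
C − 0.33% × C = 122020.25 + 880.47
0.9967 × C = 122900.72
C = 122900.72 / 0.9967 = 123307.64
Insurance premium = 0.33% × 123307.64 = 406.92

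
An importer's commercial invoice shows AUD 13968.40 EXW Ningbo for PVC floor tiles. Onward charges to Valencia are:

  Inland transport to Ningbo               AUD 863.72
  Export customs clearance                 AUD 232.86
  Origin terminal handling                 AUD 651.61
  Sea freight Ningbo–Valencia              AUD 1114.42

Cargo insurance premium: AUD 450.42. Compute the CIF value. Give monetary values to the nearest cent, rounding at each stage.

CIF = EXW price + pre-shipment costs + freight + insurance
CIF = 13968.40 + 863.72 + 232.86 + 651.61 + 1114.42 + 450.42 = 17281.43

CIF value: AUD 17281.43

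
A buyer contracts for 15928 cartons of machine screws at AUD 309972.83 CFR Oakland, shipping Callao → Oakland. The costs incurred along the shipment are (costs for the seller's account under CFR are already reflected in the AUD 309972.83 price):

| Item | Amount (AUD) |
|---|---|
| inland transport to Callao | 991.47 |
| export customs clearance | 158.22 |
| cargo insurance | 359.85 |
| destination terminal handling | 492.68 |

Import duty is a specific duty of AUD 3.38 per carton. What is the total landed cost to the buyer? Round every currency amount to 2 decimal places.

Total landed cost: AUD 364662.00

CFR: the seller pays costs through ocean freight to the destination port, but not insurance.
Already in the invoice (seller's account under CFR): inland to port, export clearance — exclude.
CIF value = CFR price + insurance = 309972.83 + 359.85 = 310332.68
Import duty = 15928 × 3.38 = 53836.64
Buyer bears: insurance 359.85 + destination terminal 492.68 + duty 53836.64 = 54689.17
Landed cost = invoice 309972.83 + 54689.17 = 364662.00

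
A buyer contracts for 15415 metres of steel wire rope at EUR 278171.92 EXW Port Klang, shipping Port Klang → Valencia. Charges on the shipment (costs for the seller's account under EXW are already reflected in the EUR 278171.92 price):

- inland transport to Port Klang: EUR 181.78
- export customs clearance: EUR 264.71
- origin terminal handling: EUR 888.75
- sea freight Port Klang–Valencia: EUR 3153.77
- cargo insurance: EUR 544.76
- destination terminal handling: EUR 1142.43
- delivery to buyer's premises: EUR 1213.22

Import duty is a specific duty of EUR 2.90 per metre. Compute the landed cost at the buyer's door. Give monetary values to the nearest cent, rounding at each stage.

EXW: the seller makes goods available at their premises; the buyer bears all onward costs.
CIF value = EXW price + inland to port + export clearance + origin terminal + freight + insurance = 278171.92 + 181.78 + 264.71 + 888.75 + 3153.77 + 544.76 = 283205.69
Import duty = 15415 × 2.90 = 44703.50
Buyer bears: inland to port 181.78 + export clearance 264.71 + origin terminal 888.75 + freight 3153.77 + insurance 544.76 + destination terminal 1142.43 + delivery 1213.22 + duty 44703.50 = 52092.92
Landed cost = invoice 278171.92 + 52092.92 = 330264.84

Total landed cost: EUR 330264.84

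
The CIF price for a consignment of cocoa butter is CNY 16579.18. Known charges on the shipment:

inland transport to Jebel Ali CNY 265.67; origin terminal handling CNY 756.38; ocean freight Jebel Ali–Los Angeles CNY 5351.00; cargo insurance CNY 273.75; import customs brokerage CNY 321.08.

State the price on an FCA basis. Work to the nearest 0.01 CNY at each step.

FCA price: CNY 10198.05

Not relevant to the conversion: inland to port — on the seller under both CIF and FCA; already in the CIF price and stays in the FCA price. brokerage — on the buyer under both terms; not part of either seller's price.
From CIF to FCA, the seller no longer bears: origin terminal, freight, insurance.
FCA price = 16579.18 − 756.38 − 5351.00 − 273.75 = 10198.05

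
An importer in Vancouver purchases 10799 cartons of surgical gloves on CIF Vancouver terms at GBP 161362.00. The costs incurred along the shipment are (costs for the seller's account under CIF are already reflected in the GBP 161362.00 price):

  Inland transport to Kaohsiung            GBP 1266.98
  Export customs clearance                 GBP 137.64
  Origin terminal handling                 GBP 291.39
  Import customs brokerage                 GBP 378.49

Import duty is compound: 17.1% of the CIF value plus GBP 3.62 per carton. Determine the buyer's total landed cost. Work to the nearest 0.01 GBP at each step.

Total landed cost: GBP 228425.77

CIF: the seller pays costs through ocean freight and marine insurance to the destination port.
Already in the invoice (seller's account under CIF): inland to port, export clearance, origin terminal — exclude.
The CIF price already equals the CIF value: 161362.00
Ad valorem component: 161362.00 × 17.1% = 27592.90
Specific component: 10799 × 3.62 = 39092.38
Import duty = 27592.90 + 39092.38 = 66685.28
Buyer bears: brokerage 378.49 + duty 66685.28 = 67063.77
Landed cost = invoice 161362.00 + 67063.77 = 228425.77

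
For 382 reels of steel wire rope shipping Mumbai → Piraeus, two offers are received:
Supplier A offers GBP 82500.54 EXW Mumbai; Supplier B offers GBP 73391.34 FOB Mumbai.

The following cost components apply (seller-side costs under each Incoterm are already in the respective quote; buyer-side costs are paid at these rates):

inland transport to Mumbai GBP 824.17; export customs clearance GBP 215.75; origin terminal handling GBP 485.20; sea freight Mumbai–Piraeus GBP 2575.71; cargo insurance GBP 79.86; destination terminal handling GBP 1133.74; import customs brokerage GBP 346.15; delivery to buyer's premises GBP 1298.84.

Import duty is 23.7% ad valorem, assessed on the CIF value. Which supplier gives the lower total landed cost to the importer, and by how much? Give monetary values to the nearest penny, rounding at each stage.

Supplier B is cheaper by GBP 13154.65

Supplier A (EXW):
CIF value = EXW price + inland to port + export clearance + origin terminal + freight + insurance = 82500.54 + 824.17 + 215.75 + 485.20 + 2575.71 + 79.86 = 86681.23
Import duty = 86681.23 × 23.7% = 20543.45
Buyer bears (A): 824.17 + 215.75 + 485.20 + 2575.71 + 79.86 + 1133.74 + 346.15 + 1298.84 = 6959.42
Landed cost (A) = invoice 82500.54 + 6959.42 + duty 20543.45 = 110003.41
Supplier B (FOB):
CIF value = FOB price + freight + insurance = 73391.34 + 2575.71 + 79.86 = 76046.91
Import duty = 76046.91 × 23.7% = 18023.12
Buyer bears (B): 2575.71 + 79.86 + 1133.74 + 346.15 + 1298.84 = 5434.30
Landed cost (B) = invoice 73391.34 + 5434.30 + duty 18023.12 = 96848.76
Difference = |110003.41 − 96848.76| = 13154.65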